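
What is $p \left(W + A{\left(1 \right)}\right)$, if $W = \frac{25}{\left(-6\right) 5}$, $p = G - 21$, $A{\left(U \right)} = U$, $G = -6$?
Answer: $- \frac{9}{2} \approx -4.5$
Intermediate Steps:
$p = -27$ ($p = -6 - 21 = -27$)
$W = - \frac{5}{6}$ ($W = \frac{25}{-30} = 25 \left(- \frac{1}{30}\right) = - \frac{5}{6} \approx -0.83333$)
$p \left(W + A{\left(1 \right)}\right) = - 27 \left(- \frac{5}{6} + 1\right) = \left(-27\right) \frac{1}{6} = - \frac{9}{2}$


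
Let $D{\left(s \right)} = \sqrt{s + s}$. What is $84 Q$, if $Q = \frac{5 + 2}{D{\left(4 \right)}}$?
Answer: $147 \sqrt{2} \approx 207.89$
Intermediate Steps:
$D{\left(s \right)} = \sqrt{2} \sqrt{s}$ ($D{\left(s \right)} = \sqrt{2 s} = \sqrt{2} \sqrt{s}$)
$Q = \frac{7 \sqrt{2}}{4}$ ($Q = \frac{5 + 2}{\sqrt{2} \sqrt{4}} = \frac{7}{\sqrt{2} \cdot 2} = \frac{7}{2 \sqrt{2}} = 7 \frac{\sqrt{2}}{4} = \frac{7 \sqrt{2}}{4} \approx 2.4749$)
$84 Q = 84 \frac{7 \sqrt{2}}{4} = 147 \sqrt{2}$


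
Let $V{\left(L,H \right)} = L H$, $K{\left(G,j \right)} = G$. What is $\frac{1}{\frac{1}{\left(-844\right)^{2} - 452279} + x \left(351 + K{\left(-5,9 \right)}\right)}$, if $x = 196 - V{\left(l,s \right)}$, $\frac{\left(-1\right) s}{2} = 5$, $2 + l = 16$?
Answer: $\frac{260057}{30233186593} \approx 8.6017 \cdot 10^{-6}$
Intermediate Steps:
$l = 14$ ($l = -2 + 16 = 14$)
$s = -10$ ($s = \left(-2\right) 5 = -10$)
$V{\left(L,H \right)} = H L$
$x = 336$ ($x = 196 - \left(-10\right) 14 = 196 - -140 = 196 + 140 = 336$)
$\frac{1}{\frac{1}{\left(-844\right)^{2} - 452279} + x \left(351 + K{\left(-5,9 \right)}\right)} = \frac{1}{\frac{1}{\left(-844\right)^{2} - 452279} + 336 \left(351 - 5\right)} = \frac{1}{\frac{1}{712336 - 452279} + 336 \cdot 346} = \frac{1}{\frac{1}{260057} + 116256} = \frac{1}{\frac{30233186593}{260057}} = \frac{260057}{30233186593}$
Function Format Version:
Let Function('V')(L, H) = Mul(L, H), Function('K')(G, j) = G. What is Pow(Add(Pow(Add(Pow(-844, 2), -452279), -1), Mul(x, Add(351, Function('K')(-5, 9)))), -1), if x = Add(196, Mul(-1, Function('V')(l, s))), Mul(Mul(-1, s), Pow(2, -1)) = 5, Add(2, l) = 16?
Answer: Rational(260057, 30233186593) ≈ 8.6017e-6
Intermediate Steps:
l = 14 (l = Add(-2, 16) = 14)
s = -10 (s = Mul(-2, 5) = -10)
Function('V')(L, H) = Mul(H, L)
x = 336 (x = Add(196, Mul(-1, Mul(-10, 14))) = Add(196, Mul(-1, -140)) = Add(196, 140) = 336)
Pow(Add(Pow(Add(Pow(-844, 2), -452279), -1), Mul(x, Add(351, Function('K')(-5, 9)))), -1) = Pow(Add(Pow(Add(Pow(-844, 2), -452279), -1), Mul(336, Add(351, -5))), -1) = Pow(Add(Pow(Add(712336, -452279), -1), Mul(336, 346)), -1) = Pow(Add(Pow(260057, -1), 116256), -1) = Pow(Add(Rational(1, 260057), 116256), -1) = Pow(Rational(30233186593, 260057), -1) = Rational(260057, 30233186593)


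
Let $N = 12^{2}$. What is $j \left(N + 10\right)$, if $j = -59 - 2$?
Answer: $-9394$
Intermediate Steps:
$j = -61$
$N = 144$
$j \left(N + 10\right) = - 61 \left(144 + 10\right) = \left(-61\right) 154 = -9394$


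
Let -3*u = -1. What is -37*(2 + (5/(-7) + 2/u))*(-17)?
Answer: 32079/7 ≈ 4582.7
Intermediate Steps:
u = ⅓ (u = -⅓*(-1) = ⅓ ≈ 0.33333)
-37*(2 + (5/(-7) + 2/u))*(-17) = -37*(2 + (5/(-7) + 2/(⅓)))*(-17) = -37*(2 + (5*(-⅐) + 2*3))*(-17) = -37*(2 + (-5/7 + 6))*(-17) = -37*(2 + 37/7)*(-17) = -37*51/7*(-17) = -1887/7*(-17) = 32079/7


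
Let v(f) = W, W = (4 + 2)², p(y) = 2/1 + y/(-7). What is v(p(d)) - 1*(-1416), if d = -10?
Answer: 1452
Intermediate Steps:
p(y) = 2 - y/7 (p(y) = 2*1 + y*(-⅐) = 2 - y/7)
W = 36 (W = 6² = 36)
v(f) = 36
v(p(d)) - 1*(-1416) = 36 - 1*(-1416) = 36 + 1416 = 1452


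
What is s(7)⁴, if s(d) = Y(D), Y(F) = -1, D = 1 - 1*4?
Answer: 1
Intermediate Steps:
D = -3 (D = 1 - 4 = -3)
s(d) = -1
s(7)⁴ = (-1)⁴ = 1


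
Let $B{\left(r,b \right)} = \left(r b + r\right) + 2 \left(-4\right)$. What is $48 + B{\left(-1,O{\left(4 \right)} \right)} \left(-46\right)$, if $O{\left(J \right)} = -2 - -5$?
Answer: $600$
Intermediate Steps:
$O{\left(J \right)} = 3$ ($O{\left(J \right)} = -2 + 5 = 3$)
$B{\left(r,b \right)} = -8 + r + b r$ ($B{\left(r,b \right)} = \left(b r + r\right) - 8 = \left(r + b r\right) - 8 = -8 + r + b r$)
$48 + B{\left(-1,O{\left(4 \right)} \right)} \left(-46\right) = 48 + \left(-8 - 1 + 3 \left(-1\right)\right) \left(-46\right) = 48 + \left(-8 - 1 - 3\right) \left(-46\right) = 48 - -552 = 48 + 552 = 600$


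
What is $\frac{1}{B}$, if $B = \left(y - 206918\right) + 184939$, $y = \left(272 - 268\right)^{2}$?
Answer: $- \frac{1}{21963} \approx -4.5531 \cdot 10^{-5}$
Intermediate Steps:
$y = 16$ ($y = 4^{2} = 16$)
$B = -21963$ ($B = \left(16 - 206918\right) + 184939 = -206902 + 184939 = -21963$)
$\frac{1}{B} = \frac{1}{-21963} = - \frac{1}{21963}$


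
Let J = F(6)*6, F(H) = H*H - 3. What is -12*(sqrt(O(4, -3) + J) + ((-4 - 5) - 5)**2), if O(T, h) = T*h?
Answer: -2352 - 12*sqrt(186) ≈ -2515.7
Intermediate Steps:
F(H) = -3 + H**2 (F(H) = H**2 - 3 = -3 + H**2)
J = 198 (J = (-3 + 6**2)*6 = (-3 + 36)*6 = 33*6 = 198)
-12*(sqrt(O(4, -3) + J) + ((-4 - 5) - 5)**2) = -12*(sqrt(4*(-3) + 198) + ((-4 - 5) - 5)**2) = -12*(sqrt(-12 + 198) + (-9 - 5)**2) = -12*(sqrt(186) + (-14)**2) = -12*(sqrt(186) + 196) = -12*(196 + sqrt(186)) = -2352 - 12*sqrt(186)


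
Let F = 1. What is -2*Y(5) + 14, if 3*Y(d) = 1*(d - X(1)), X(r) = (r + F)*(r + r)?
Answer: 40/3 ≈ 13.333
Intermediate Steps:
X(r) = 2*r*(1 + r) (X(r) = (r + 1)*(r + r) = (1 + r)*(2*r) = 2*r*(1 + r))
Y(d) = -4/3 + d/3 (Y(d) = (1*(d - 2*(1 + 1)))/3 = (1*(d - 2*2))/3 = (1*(d - 1*4))/3 = (1*(d - 4))/3 = (1*(-4 + d))/3 = (-4 + d)/3 = -4/3 + d/3)
-2*Y(5) + 14 = -2*(-4/3 + (⅓)*5) + 14 = -2*(-4/3 + 5/3) + 14 = -2*⅓ + 14 = -⅔ + 14 = 40/3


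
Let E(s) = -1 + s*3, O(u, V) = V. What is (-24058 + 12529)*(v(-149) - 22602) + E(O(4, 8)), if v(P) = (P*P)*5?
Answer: -1019198164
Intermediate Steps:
v(P) = 5*P² (v(P) = P²*5 = 5*P²)
E(s) = -1 + 3*s
(-24058 + 12529)*(v(-149) - 22602) + E(O(4, 8)) = (-24058 + 12529)*(5*(-149)² - 22602) + (-1 + 3*8) = -11529*(5*22201 - 22602) + (-1 + 24) = -11529*(111005 - 22602) + 23 = -11529*88403 + 23 = -1019198187 + 23 = -1019198164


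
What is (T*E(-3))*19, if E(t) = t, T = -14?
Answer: 798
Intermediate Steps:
(T*E(-3))*19 = -14*(-3)*19 = 42*19 = 798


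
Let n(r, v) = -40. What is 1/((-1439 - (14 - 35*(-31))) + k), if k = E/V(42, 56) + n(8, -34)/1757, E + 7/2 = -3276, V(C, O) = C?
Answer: -21084/55157981 ≈ -0.00038225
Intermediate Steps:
E = -6559/2 (E = -7/2 - 3276 = -6559/2 ≈ -3279.5)
k = -1646789/21084 (k = -6559/2/42 - 40/1757 = -6559/2*1/42 - 40*1/1757 = -937/12 - 40/1757 = -1646789/21084 ≈ -78.106)
1/((-1439 - (14 - 35*(-31))) + k) = 1/((-1439 - (14 - 35*(-31))) - 1646789/21084) = 1/((-1439 - (14 + 1085)) - 1646789/21084) = 1/((-1439 - 1*1099) - 1646789/21084) = 1/((-1439 - 1099) - 1646789/21084) = 1/(-2538 - 1646789/21084) = 1/(-55157981/21084) = -21084/55157981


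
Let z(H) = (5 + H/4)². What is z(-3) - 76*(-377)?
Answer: 458721/16 ≈ 28670.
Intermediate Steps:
z(H) = (5 + H/4)² (z(H) = (5 + H*(¼))² = (5 + H/4)²)
z(-3) - 76*(-377) = (20 - 3)²/16 - 76*(-377) = (1/16)*17² + 28652 = (1/16)*289 + 28652 = 289/16 + 28652 = 458721/16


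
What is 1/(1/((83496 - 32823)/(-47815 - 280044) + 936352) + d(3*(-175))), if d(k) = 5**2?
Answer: 43855911385/1096397831462 ≈ 0.040000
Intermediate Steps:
d(k) = 25
1/(1/((83496 - 32823)/(-47815 - 280044) + 936352) + d(3*(-175))) = 1/(1/((83496 - 32823)/(-47815 - 280044) + 936352) + 25) = 1/(1/(50673/(-327859) + 936352) + 25) = 1/(1/(50673*(-1/327859) + 936352) + 25) = 1/(1/(-7239/46837 + 936352) + 25) = 1/(1/(43855911385/46837) + 25) = 1/(46837/43855911385 + 25) = 1/(1096397831462/43855911385) = 43855911385/1096397831462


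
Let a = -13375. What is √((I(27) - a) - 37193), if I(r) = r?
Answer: I*√23791 ≈ 154.24*I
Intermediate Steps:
√((I(27) - a) - 37193) = √((27 - 1*(-13375)) - 37193) = √((27 + 13375) - 37193) = √(13402 - 37193) = √(-23791) = I*√23791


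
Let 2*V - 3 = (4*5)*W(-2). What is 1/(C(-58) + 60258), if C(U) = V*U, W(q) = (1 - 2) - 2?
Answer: 1/61911 ≈ 1.6152e-5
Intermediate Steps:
W(q) = -3 (W(q) = -1 - 2 = -3)
V = -57/2 (V = 3/2 + ((4*5)*(-3))/2 = 3/2 + (20*(-3))/2 = 3/2 + (½)*(-60) = 3/2 - 30 = -57/2 ≈ -28.500)
C(U) = -57*U/2
1/(C(-58) + 60258) = 1/(-57/2*(-58) + 60258) = 1/(1653 + 60258) = 1/61911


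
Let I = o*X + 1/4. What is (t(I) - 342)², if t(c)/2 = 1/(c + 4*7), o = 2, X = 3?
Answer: 2194547716/18769 ≈ 1.1692e+5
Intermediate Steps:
I = 25/4 (I = 2*3 + 1/4 = 6 + ¼ = 25/4 ≈ 6.2500)
t(c) = 2/(28 + c) (t(c) = 2/(c + 4*7) = 2/(c + 28) = 2/(28 + c))
(t(I) - 342)² = (2/(28 + 25/4) - 342)² = (2/(137/4) - 342)² = (2*(4/137) - 342)² = (8/137 - 342)² = (-46846/137)² = 2194547716/18769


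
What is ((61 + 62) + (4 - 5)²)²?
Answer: 15376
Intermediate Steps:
((61 + 62) + (4 - 5)²)² = (123 + (-1)²)² = (123 + 1)² = 124² = 15376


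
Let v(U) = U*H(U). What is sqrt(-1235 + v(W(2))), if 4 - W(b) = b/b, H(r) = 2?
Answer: I*sqrt(1229) ≈ 35.057*I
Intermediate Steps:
W(b) = 3 (W(b) = 4 - b/b = 4 - 1*1 = 4 - 1 = 3)
v(U) = 2*U (v(U) = U*2 = 2*U)
sqrt(-1235 + v(W(2))) = sqrt(-1235 + 2*3) = sqrt(-1235 + 6) = sqrt(-1229) = I*sqrt(1229)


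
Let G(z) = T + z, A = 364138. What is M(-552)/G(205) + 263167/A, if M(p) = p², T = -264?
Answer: -110938778299/21484142 ≈ -5163.8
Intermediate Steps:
G(z) = -264 + z
M(-552)/G(205) + 263167/A = (-552)²/(-264 + 205) + 263167/364138 = 304704/(-59) + 263167*(1/364138) = 304704*(-1/59) + 263167/364138 = -304704/59 + 263167/364138 = -110938778299/21484142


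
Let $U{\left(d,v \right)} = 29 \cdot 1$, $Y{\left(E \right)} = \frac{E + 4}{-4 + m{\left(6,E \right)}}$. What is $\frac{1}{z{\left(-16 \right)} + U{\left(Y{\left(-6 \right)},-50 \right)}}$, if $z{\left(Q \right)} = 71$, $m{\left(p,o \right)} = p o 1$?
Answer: $\frac{1}{100} \approx 0.01$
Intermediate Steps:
$m{\left(p,o \right)} = o p$ ($m{\left(p,o \right)} = o p 1 = o p$)
$Y{\left(E \right)} = \frac{4 + E}{-4 + 6 E}$ ($Y{\left(E \right)} = \frac{E + 4}{-4 + E 6} = \frac{4 + E}{-4 + 6 E}$)
$U{\left(d,v \right)} = 29$
$\frac{1}{z{\left(-16 \right)} + U{\left(Y{\left(-6 \right)},-50 \right)}} = \frac{1}{71 + 29} = \frac{1}{100}$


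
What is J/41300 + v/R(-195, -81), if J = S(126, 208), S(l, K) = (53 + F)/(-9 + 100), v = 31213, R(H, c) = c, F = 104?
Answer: -117307805183/304422300 ≈ -385.35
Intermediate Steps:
S(l, K) = 157/91 (S(l, K) = (53 + 104)/(-9 + 100) = 157/91)
J = 157/91 ≈ 1.7253
J/41300 + v/R(-195, -81) = (157/91)/41300 + 31213/(-81) = (157/91)*(1/41300) + 31213*(-1/81) = 157/3758300 - 31213/81 = -117307805183/304422300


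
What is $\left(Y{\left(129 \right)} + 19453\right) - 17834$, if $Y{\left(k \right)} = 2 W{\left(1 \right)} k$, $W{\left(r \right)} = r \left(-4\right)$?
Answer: $587$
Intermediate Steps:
$W{\left(r \right)} = - 4 r$
$Y{\left(k \right)} = - 8 k$ ($Y{\left(k \right)} = 2 \left(\left(-4\right) 1\right) k = 2 \left(-4\right) k = - 8 k$)
$\left(Y{\left(129 \right)} + 19453\right) - 17834 = \left(\left(-8\right) 129 + 19453\right) - 17834 = \left(-1032 + 19453\right) - 17834 = 18421 - 17834 = 587$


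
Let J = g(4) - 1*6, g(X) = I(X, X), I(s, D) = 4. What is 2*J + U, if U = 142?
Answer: 138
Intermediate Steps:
g(X) = 4
J = -2 (J = 4 - 1*6 = 4 - 6 = -2)
2*J + U = 2*(-2) + 142 = -4 + 142 = 138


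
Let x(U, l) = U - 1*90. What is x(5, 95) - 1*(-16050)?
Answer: 15965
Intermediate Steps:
x(U, l) = -90 + U (x(U, l) = U - 90 = -90 + U)
x(5, 95) - 1*(-16050) = (-90 + 5) - 1*(-16050) = -85 + 16050 = 15965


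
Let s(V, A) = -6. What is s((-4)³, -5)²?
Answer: 36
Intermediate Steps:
s((-4)³, -5)² = (-6)² = 36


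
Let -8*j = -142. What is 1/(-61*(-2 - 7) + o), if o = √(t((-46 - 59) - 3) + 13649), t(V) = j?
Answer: 2196/1150937 - 2*√54667/1150937 ≈ 0.0015017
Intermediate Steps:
j = 71/4 (j = -⅛*(-142) = 71/4 ≈ 17.750)
t(V) = 71/4
o = √54667/2 (o = √(71/4 + 13649) = √(54667/4) = √54667/2 ≈ 116.90)
1/(-61*(-2 - 7) + o) = 1/(-61*(-2 - 7) + √54667/2) = 1/(-61*(-9) + √54667/2) = 1/(549 + √54667/2)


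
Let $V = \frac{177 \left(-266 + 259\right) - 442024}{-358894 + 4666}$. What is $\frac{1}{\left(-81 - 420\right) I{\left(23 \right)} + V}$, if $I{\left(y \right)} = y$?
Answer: $- \frac{354228}{4081325981} \approx -8.6792 \cdot 10^{-5}$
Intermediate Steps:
$V = \frac{443263}{354228}$ ($V = \frac{177 \left(-7\right) - 442024}{-354228} = \left(-1239 - 442024\right) \left(- \frac{1}{354228}\right) = \left(-443263\right) \left(- \frac{1}{354228}\right) = \frac{443263}{354228} \approx 1.2513$)
$\frac{1}{\left(-81 - 420\right) I{\left(23 \right)} + V} = \frac{1}{\left(-81 - 420\right) 23 + \frac{443263}{354228}} = \frac{1}{\left(-501\right) 23 + \frac{443263}{354228}} = \frac{1}{-11523 + \frac{443263}{354228}} = \frac{1}{- \frac{4081325981}{354228}} = - \frac{354228}{4081325981}$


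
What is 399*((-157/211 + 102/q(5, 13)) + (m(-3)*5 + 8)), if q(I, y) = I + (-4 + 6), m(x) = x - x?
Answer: 1837623/211 ≈ 8709.1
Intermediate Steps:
m(x) = 0
q(I, y) = 2 + I (q(I, y) = I + 2 = 2 + I)
399*((-157/211 + 102/q(5, 13)) + (m(-3)*5 + 8)) = 399*((-157/211 + 102/(2 + 5)) + (0*5 + 8)) = 399*((-157*1/211 + 102/7) + (0 + 8)) = 399*((-157/211 + 102*(⅐)) + 8) = 399*((-157/211 + 102/7) + 8) = 399*(20423/1477 + 8) = 399*(32239/1477) = 1837623/211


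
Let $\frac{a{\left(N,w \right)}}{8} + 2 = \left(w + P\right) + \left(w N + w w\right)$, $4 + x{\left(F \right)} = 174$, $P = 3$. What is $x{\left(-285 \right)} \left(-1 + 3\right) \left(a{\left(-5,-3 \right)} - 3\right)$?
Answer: $58820$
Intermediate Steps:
$x{\left(F \right)} = 170$ ($x{\left(F \right)} = -4 + 174 = 170$)
$a{\left(N,w \right)} = 8 + 8 w + 8 w^{2} + 8 N w$ ($a{\left(N,w \right)} = -16 + 8 \left(\left(w + 3\right) + \left(w N + w w\right)\right) = -16 + 8 \left(\left(3 + w\right) + \left(N w + w^{2}\right)\right) = -16 + 8 \left(\left(3 + w\right) + \left(w^{2} + N w\right)\right) = -16 + 8 \left(3 + w + w^{2} + N w\right) = -16 + \left(24 + 8 w + 8 w^{2} + 8 N w\right) = 8 + 8 w + 8 w^{2} + 8 N w$)
$x{\left(-285 \right)} \left(-1 + 3\right) \left(a{\left(-5,-3 \right)} - 3\right) = 170 \left(-1 + 3\right) \left(\left(8 + 8 \left(-3\right) + 8 \left(-3\right)^{2} + 8 \left(-5\right) \left(-3\right)\right) - 3\right) = 170 \cdot 2 \left(\left(8 - 24 + 8 \cdot 9 + 120\right) - 3\right) = 170 \cdot 2 \left(\left(8 - 24 + 72 + 120\right) - 3\right) = 170 \cdot 2 \left(176 - 3\right) = 170 \cdot 2 \cdot 173 = 170 \cdot 346 = 58820$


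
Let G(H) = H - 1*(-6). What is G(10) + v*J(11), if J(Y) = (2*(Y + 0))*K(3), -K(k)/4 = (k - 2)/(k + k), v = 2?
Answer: -40/3 ≈ -13.333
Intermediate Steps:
G(H) = 6 + H (G(H) = H + 6 = 6 + H)
K(k) = -2*(-2 + k)/k (K(k) = -4*(k - 2)/(k + k) = -4*(-2 + k)/(2*k) = -4*(-2 + k)*1/(2*k) = -2*(-2 + k)/k)
J(Y) = -4*Y/3 (J(Y) = (2*(Y + 0))*(-2 + 4/3) = (2*Y)*(-2 + 4*(⅓)) = (2*Y)*(-2 + 4/3) = (2*Y)*(-⅔) = -4*Y/3)
G(10) + v*J(11) = (6 + 10) + 2*(-4/3*11) = 16 + 2*(-44/3) = 16 - 88/3 = -40/3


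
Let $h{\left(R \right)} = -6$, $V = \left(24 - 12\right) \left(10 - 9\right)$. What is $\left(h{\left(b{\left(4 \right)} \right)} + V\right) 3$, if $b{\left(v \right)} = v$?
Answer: $18$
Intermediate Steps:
$V = 12$ ($V = 12 \cdot 1 = 12$)
$\left(h{\left(b{\left(4 \right)} \right)} + V\right) 3 = \left(-6 + 12\right) 3 = 6 \cdot 3 = 18$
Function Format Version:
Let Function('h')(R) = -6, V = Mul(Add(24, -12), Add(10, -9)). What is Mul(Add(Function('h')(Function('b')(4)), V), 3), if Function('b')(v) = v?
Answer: 18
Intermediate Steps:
V = 12 (V = Mul(12, 1) = 12)
Mul(Add(Function('h')(Function('b')(4)), V), 3) = Mul(Add(-6, 12), 3) = Mul(6, 3) = 18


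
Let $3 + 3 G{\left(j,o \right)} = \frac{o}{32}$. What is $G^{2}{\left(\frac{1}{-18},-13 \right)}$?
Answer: $\frac{11881}{9216} \approx 1.2892$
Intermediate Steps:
$G{\left(j,o \right)} = -1 + \frac{o}{96}$ ($G{\left(j,o \right)} = -1 + \frac{o \frac{1}{32}}{3} = -1 + \frac{\frac{1}{32} o}{3} = -1 + \frac{o}{96}$)
$G^{2}{\left(\frac{1}{-18},-13 \right)} = \left(-1 + \frac{1}{96} \left(-13\right)\right)^{2} = \left(-1 - \frac{13}{96}\right)^{2} = \left(- \frac{109}{96}\right)^{2} = \frac{11881}{9216}$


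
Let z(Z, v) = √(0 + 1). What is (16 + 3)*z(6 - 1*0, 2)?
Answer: 19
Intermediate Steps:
z(Z, v) = 1 (z(Z, v) = √1 = 1)
(16 + 3)*z(6 - 1*0, 2) = (16 + 3)*1 = 19*1 = 19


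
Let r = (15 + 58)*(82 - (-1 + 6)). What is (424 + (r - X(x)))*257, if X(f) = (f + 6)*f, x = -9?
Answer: 1546626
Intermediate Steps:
r = 5621 (r = 73*(82 - 1*5) = 73*(82 - 5) = 73*77 = 5621)
X(f) = f*(6 + f) (X(f) = (6 + f)*f = f*(6 + f))
(424 + (r - X(x)))*257 = (424 + (5621 - (-9)*(6 - 9)))*257 = (424 + (5621 - (-9)*(-3)))*257 = (424 + (5621 - 1*27))*257 = (424 + (5621 - 27))*257 = (424 + 5594)*257 = 6018*257 = 1546626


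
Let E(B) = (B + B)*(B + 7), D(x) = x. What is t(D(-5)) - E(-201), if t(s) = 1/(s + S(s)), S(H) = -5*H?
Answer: -1559759/20 ≈ -77988.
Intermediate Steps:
t(s) = -1/(4*s) (t(s) = 1/(s - 5*s) = 1/(-4*s) = -1/(4*s))
E(B) = 2*B*(7 + B) (E(B) = (2*B)*(7 + B) = 2*B*(7 + B))
t(D(-5)) - E(-201) = -¼/(-5) - 2*(-201)*(7 - 201) = -¼*(-⅕) - 2*(-201)*(-194) = 1/20 - 1*77988 = 1/20 - 77988 = -1559759/20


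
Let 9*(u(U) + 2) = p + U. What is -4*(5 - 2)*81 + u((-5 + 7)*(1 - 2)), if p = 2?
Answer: -974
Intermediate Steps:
u(U) = -16/9 + U/9 (u(U) = -2 + (2 + U)/9 = -2 + (2/9 + U/9) = -16/9 + U/9)
-4*(5 - 2)*81 + u((-5 + 7)*(1 - 2)) = -4*(5 - 2)*81 + (-16/9 + ((-5 + 7)*(1 - 2))/9) = -4*3*81 + (-16/9 + (2*(-1))/9) = -12*81 + (-16/9 + (⅑)*(-2)) = -972 + (-16/9 - 2/9) = -972 - 2 = -974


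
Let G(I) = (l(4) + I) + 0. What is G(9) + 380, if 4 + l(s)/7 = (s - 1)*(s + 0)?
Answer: 445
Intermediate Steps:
l(s) = -28 + 7*s*(-1 + s) (l(s) = -28 + 7*((s - 1)*(s + 0)) = -28 + 7*((-1 + s)*s) = -28 + 7*(s*(-1 + s)) = -28 + 7*s*(-1 + s))
G(I) = 56 + I (G(I) = ((-28 - 7*4 + 7*4²) + I) + 0 = ((-28 - 28 + 7*16) + I) + 0 = ((-28 - 28 + 112) + I) + 0 = (56 + I) + 0 = 56 + I)
G(9) + 380 = (56 + 9) + 380 = 65 + 380 = 445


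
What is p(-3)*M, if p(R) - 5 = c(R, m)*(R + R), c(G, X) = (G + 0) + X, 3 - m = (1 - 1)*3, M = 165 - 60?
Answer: 525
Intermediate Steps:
M = 105
m = 3 (m = 3 - (1 - 1)*3 = 3 - 0*3 = 3 - 1*0 = 3 + 0 = 3)
c(G, X) = G + X
p(R) = 5 + 2*R*(3 + R) (p(R) = 5 + (R + 3)*(R + R) = 5 + (3 + R)*(2*R) = 5 + 2*R*(3 + R))
p(-3)*M = (5 + 2*(-3)*(3 - 3))*105 = (5 + 2*(-3)*0)*105 = (5 + 0)*105 = 5*105 = 525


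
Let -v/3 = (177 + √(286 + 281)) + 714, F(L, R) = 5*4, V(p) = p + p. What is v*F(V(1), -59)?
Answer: -53460 - 540*√7 ≈ -54889.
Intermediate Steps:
V(p) = 2*p
F(L, R) = 20
v = -2673 - 27*√7 (v = -3*((177 + √(286 + 281)) + 714) = -3*((177 + √567) + 714) = -3*((177 + 9*√7) + 714) = -3*(891 + 9*√7) = -2673 - 27*√7 ≈ -2744.4)
v*F(V(1), -59) = (-2673 - 27*√7)*20 = -53460 - 540*√7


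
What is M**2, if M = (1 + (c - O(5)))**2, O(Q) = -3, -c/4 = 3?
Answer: 4096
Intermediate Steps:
c = -12 (c = -4*3 = -12)
M = 64 (M = (1 + (-12 - 1*(-3)))**2 = (1 + (-12 + 3))**2 = (1 - 9)**2 = (-8)**2 = 64)
M**2 = 64**2 = 4096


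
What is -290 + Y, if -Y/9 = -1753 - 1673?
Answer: 30544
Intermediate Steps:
Y = 30834 (Y = -9*(-1753 - 1673) = -9*(-3426) = 30834)
-290 + Y = -290 + 30834 = 30544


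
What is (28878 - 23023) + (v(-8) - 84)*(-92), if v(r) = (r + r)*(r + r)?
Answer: -9969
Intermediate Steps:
v(r) = 4*r² (v(r) = (2*r)*(2*r) = 4*r²)
(28878 - 23023) + (v(-8) - 84)*(-92) = (28878 - 23023) + (4*(-8)² - 84)*(-92) = 5855 + (4*64 - 84)*(-92) = 5855 + (256 - 84)*(-92) = 5855 + 172*(-92) = 5855 - 15824 = -9969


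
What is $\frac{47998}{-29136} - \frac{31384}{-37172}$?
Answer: $- \frac{108722179}{135380424} \approx -0.80309$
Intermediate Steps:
$\frac{47998}{-29136} - \frac{31384}{-37172} = 47998 \left(- \frac{1}{29136}\right) - - \frac{7846}{9293} = - \frac{23999}{14568} + \frac{7846}{9293} = - \frac{108722179}{135380424}$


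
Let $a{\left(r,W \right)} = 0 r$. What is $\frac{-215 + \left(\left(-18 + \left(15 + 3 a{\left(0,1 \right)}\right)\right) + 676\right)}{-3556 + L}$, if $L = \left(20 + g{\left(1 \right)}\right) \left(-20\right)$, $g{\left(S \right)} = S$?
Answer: $- \frac{229}{1988} \approx -0.11519$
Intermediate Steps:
$a{\left(r,W \right)} = 0$
$L = -420$ ($L = \left(20 + 1\right) \left(-20\right) = 21 \left(-20\right) = -420$)
$\frac{-215 + \left(\left(-18 + \left(15 + 3 a{\left(0,1 \right)}\right)\right) + 676\right)}{-3556 + L} = \frac{-215 + \left(\left(-18 + \left(15 + 3 \cdot 0\right)\right) + 676\right)}{-3556 - 420} = \frac{-215 + \left(\left(-18 + \left(15 + 0\right)\right) + 676\right)}{-3976} = \left(-215 + \left(\left(-18 + 15\right) + 676\right)\right) \left(- \frac{1}{3976}\right) = \left(-215 + \left(-3 + 676\right)\right) \left(- \frac{1}{3976}\right) = \left(-215 + 673\right) \left(- \frac{1}{3976}\right) = 458 \left(- \frac{1}{3976}\right) = - \frac{229}{1988}$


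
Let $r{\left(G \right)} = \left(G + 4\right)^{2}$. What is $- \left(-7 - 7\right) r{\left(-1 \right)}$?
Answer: $126$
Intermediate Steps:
$r{\left(G \right)} = \left(4 + G\right)^{2}$
$- \left(-7 - 7\right) r{\left(-1 \right)} = - \left(-7 - 7\right) \left(4 - 1\right)^{2} = - \left(-14\right) 3^{2} = - \left(-14\right) 9 = \left(-1\right) \left(-126\right) = 126$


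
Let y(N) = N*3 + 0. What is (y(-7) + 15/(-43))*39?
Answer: -35802/43 ≈ -832.60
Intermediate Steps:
y(N) = 3*N (y(N) = 3*N + 0 = 3*N)
(y(-7) + 15/(-43))*39 = (3*(-7) + 15/(-43))*39 = (-21 + 15*(-1/43))*39 = (-21 - 15/43)*39 = -918/43*39 = -35802/43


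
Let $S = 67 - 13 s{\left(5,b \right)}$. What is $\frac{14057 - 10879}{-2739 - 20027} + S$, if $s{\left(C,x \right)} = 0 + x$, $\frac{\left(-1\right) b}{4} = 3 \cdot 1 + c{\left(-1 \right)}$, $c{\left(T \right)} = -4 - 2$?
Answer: $- \frac{1014676}{11383} \approx -89.14$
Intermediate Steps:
$c{\left(T \right)} = -6$
$b = 12$ ($b = - 4 \left(3 \cdot 1 - 6\right) = - 4 \left(3 - 6\right) = \left(-4\right) \left(-3\right) = 12$)
$s{\left(C,x \right)} = x$
$S = -89$ ($S = 67 - 156 = -89$)
$\frac{14057 - 10879}{-2739 - 20027} + S = \frac{14057 - 10879}{-2739 - 20027} - 89 = \frac{3178}{-22766} - 89 = 3178 \left(- \frac{1}{22766}\right) - 89 = - \frac{1589}{11383} - 89 = - \frac{1014676}{11383}$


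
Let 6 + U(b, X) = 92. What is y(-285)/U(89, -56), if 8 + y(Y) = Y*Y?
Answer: 81217/86 ≈ 944.38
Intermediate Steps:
y(Y) = -8 + Y² (y(Y) = -8 + Y*Y = -8 + Y²)
U(b, X) = 86 (U(b, X) = -6 + 92 = 86)
y(-285)/U(89, -56) = (-8 + (-285)²)/86 = (-8 + 81225)*(1/86) = 81217*(1/86) = 81217/86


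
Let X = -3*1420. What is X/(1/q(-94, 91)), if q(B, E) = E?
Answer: -387660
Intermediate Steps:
X = -4260
X/(1/q(-94, 91)) = -4260/(1/91) = -4260/1/91 = -4260*91 = -387660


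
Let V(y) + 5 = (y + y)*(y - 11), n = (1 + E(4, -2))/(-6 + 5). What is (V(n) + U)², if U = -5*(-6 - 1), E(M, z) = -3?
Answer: 36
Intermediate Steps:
n = 2 (n = (1 - 3)/(-6 + 5) = -2/(-1) = -2*(-1) = 2)
V(y) = -5 + 2*y*(-11 + y) (V(y) = -5 + (y + y)*(y - 11) = -5 + (2*y)*(-11 + y) = -5 + 2*y*(-11 + y))
U = 35 (U = -5*(-7) = 35)
(V(n) + U)² = ((-5 - 22*2 + 2*2²) + 35)² = ((-5 - 44 + 2*4) + 35)² = ((-5 - 44 + 8) + 35)² = (-41 + 35)² = (-6)² = 36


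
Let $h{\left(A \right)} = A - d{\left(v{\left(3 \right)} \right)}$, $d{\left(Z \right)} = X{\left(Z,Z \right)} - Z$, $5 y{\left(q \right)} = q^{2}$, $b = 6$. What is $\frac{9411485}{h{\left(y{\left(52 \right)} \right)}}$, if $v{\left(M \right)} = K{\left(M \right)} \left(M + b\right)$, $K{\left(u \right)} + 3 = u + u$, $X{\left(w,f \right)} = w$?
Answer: $\frac{47057425}{2704} \approx 17403.0$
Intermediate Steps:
$K{\left(u \right)} = -3 + 2 u$ ($K{\left(u \right)} = -3 + \left(u + u\right) = -3 + 2 u$)
$v{\left(M \right)} = \left(-3 + 2 M\right) \left(6 + M\right)$ ($v{\left(M \right)} = \left(-3 + 2 M\right) \left(M + 6\right) = \left(-3 + 2 M\right) \left(6 + M\right)$)
$y{\left(q \right)} = \frac{q^{2}}{5}$
$d{\left(Z \right)} = 0$ ($d{\left(Z \right)} = Z - Z = 0$)
$h{\left(A \right)} = A$ ($h{\left(A \right)} = A - 0 = A + 0 = A$)
$\frac{9411485}{h{\left(y{\left(52 \right)} \right)}} = \frac{9411485}{\frac{1}{5} \cdot 52^{2}} = \frac{9411485}{\frac{1}{5} \cdot 2704} = \frac{9411485}{\frac{2704}{5}} = 9411485 \cdot \frac{5}{2704} = \frac{47057425}{2704}$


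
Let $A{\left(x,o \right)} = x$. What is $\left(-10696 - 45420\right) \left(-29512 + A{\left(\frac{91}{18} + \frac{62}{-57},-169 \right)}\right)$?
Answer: $\frac{283154237326}{171} \approx 1.6559 \cdot 10^{9}$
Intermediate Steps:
$\left(-10696 - 45420\right) \left(-29512 + A{\left(\frac{91}{18} + \frac{62}{-57},-169 \right)}\right) = \left(-10696 - 45420\right) \left(-29512 + \left(\frac{91}{18} + \frac{62}{-57}\right)\right) = - 56116 \left(-29512 + \left(91 \cdot \frac{1}{18} + 62 \left(- \frac{1}{57}\right)\right)\right) = - 56116 \left(-29512 + \left(\frac{91}{18} - \frac{62}{57}\right)\right) = - 56116 \left(-29512 + \frac{1357}{342}\right) = \left(-56116\right) \left(- \frac{10091747}{342}\right) = \frac{283154237326}{171}$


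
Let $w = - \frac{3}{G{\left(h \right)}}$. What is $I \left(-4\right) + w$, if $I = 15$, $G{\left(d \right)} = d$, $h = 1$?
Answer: $-63$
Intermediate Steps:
$w = -3$ ($w = - \frac{3}{1} = \left(-3\right) 1 = -3$)
$I \left(-4\right) + w = 15 \left(-4\right) - 3 = -60 - 3 = -63$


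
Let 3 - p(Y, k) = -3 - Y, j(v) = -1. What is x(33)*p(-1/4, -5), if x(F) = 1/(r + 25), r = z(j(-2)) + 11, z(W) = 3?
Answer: 23/156 ≈ 0.14744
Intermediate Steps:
r = 14 (r = 3 + 11 = 14)
p(Y, k) = 6 + Y (p(Y, k) = 3 - (-3 - Y) = 3 + (3 + Y) = 6 + Y)
x(F) = 1/39 (x(F) = 1/(14 + 25) = 1/39)
x(33)*p(-1/4, -5) = (6 - 1/4)/39 = (6 - 1*¼)/39 = (6 - ¼)/39 = (1/39)*(23/4) = 23/156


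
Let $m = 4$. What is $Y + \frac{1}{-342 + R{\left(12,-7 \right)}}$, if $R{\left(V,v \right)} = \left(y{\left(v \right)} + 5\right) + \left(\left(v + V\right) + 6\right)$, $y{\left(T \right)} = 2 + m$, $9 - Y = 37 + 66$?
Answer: $- \frac{30081}{320} \approx -94.003$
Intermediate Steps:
$Y = -94$ ($Y = 9 - \left(37 + 66\right) = 9 - 103 = -94$)
$y{\left(T \right)} = 6$ ($y{\left(T \right)} = 2 + 4 = 6$)
$R{\left(V,v \right)} = 17 + V + v$ ($R{\left(V,v \right)} = \left(6 + 5\right) + \left(\left(v + V\right) + 6\right) = 11 + \left(\left(V + v\right) + 6\right) = 11 + \left(6 + V + v\right) = 17 + V + v$)
$Y + \frac{1}{-342 + R{\left(12,-7 \right)}} = -94 + \frac{1}{-342 + \left(17 + 12 - 7\right)} = -94 + \frac{1}{-342 + 22} = -94 + \frac{1}{-320} = -94 - \frac{1}{320} = - \frac{30081}{320}$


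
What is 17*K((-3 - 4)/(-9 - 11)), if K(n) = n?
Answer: 119/20 ≈ 5.9500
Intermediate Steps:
17*K((-3 - 4)/(-9 - 11)) = 17*((-3 - 4)/(-9 - 11)) = 17*(-7/(-20)) = 17*(-7*(-1/20)) = 17*(7/20) = 119/20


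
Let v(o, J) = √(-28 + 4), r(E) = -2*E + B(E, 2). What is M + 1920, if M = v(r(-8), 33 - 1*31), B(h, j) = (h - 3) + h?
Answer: 1920 + 2*I*√6 ≈ 1920.0 + 4.899*I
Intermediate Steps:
B(h, j) = -3 + 2*h (B(h, j) = (-3 + h) + h = -3 + 2*h)
r(E) = -3 (r(E) = -2*E + (-3 + 2*E) = -3)
v(o, J) = 2*I*√6 (v(o, J) = √(-24) = 2*I*√6)
M = 2*I*√6 ≈ 4.899*I
M + 1920 = 2*I*√6 + 1920 = 1920 + 2*I*√6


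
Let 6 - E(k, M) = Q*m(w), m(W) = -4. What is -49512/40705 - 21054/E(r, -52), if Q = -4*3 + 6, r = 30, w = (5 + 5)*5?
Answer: 142685309/122115 ≈ 1168.4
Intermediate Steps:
w = 50 (w = 10*5 = 50)
Q = -6 (Q = -12 + 6 = -6)
E(k, M) = -18 (E(k, M) = 6 - (-6)*(-4) = 6 - 1*24 = 6 - 24 = -18)
-49512/40705 - 21054/E(r, -52) = -49512/40705 - 21054/(-18) = -49512*1/40705 - 21054*(-1/18) = -49512/40705 + 3509/3 = 142685309/122115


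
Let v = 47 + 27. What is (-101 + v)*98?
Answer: -2646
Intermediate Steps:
v = 74
(-101 + v)*98 = (-101 + 74)*98 = -27*98 = -2646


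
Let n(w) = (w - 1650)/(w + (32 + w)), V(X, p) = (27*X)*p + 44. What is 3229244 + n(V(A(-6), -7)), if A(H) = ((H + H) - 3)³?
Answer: 4120096178549/1275870 ≈ 3.2292e+6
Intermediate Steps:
A(H) = (-3 + 2*H)³ (A(H) = (2*H - 3)³ = (-3 + 2*H)³)
V(X, p) = 44 + 27*X*p (V(X, p) = 27*X*p + 44 = 44 + 27*X*p)
n(w) = (-1650 + w)/(32 + 2*w)
3229244 + n(V(A(-6), -7)) = 3229244 + (-1650 + (44 + 27*(-3 + 2*(-6))³*(-7)))/(2*(16 + (44 + 27*(-3 + 2*(-6))³*(-7)))) = 3229244 + (-1650 + (44 + 27*(-3 - 12)³*(-7)))/(2*(16 + (44 + 27*(-3 - 12)³*(-7)))) = 3229244 + (-1650 + (44 + 27*(-15)³*(-7)))/(2*(16 + (44 + 27*(-15)³*(-7)))) = 3229244 + (-1650 + (44 + 27*(-3375)*(-7)))/(2*(16 + (44 + 27*(-3375)*(-7)))) = 3229244 + (-1650 + (44 + 637875))/(2*(16 + (44 + 637875))) = 3229244 + (-1650 + 637919)/(2*(16 + 637919)) = 3229244 + (½)*636269/637935 = 3229244 + (½)*(1/637935)*636269 = 3229244 + 636269/1275870 = 4120096178549/1275870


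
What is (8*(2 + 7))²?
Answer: 5184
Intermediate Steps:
(8*(2 + 7))² = (8*9)² = 72² = 5184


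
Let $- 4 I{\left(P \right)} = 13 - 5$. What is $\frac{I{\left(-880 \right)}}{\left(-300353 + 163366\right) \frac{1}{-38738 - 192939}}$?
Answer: $- \frac{463354}{136987} \approx -3.3825$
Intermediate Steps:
$I{\left(P \right)} = -2$ ($I{\left(P \right)} = - \frac{13 - 5}{4} = \left(- \frac{1}{4}\right) 8 = -2$)
$\frac{I{\left(-880 \right)}}{\left(-300353 + 163366\right) \frac{1}{-38738 - 192939}} = - \frac{2}{\left(-300353 + 163366\right) \frac{1}{-38738 - 192939}} = - \frac{2}{\left(-136987\right) \frac{1}{-231677}} = - \frac{2}{\left(-136987\right) \left(- \frac{1}{231677}\right)} = - \frac{2}{\frac{136987}{231677}} = \left(-2\right) \frac{231677}{136987} = - \frac{463354}{136987}$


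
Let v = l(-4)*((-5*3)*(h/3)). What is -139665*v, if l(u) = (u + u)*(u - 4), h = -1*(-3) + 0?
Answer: 134078400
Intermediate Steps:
h = 3 (h = 3 + 0 = 3)
l(u) = 2*u*(-4 + u) (l(u) = (2*u)*(-4 + u) = 2*u*(-4 + u))
v = -960 (v = (2*(-4)*(-4 - 4))*((-5*3)*(3/3)) = (2*(-4)*(-8))*(-45/3) = 64*(-15*1) = 64*(-15) = -960)
-139665*v = -139665*(-960) = 134078400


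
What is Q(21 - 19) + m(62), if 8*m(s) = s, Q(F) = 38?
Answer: 183/4 ≈ 45.750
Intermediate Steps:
m(s) = s/8
Q(21 - 19) + m(62) = 38 + (1/8)*62 = 38 + 31/4 = 183/4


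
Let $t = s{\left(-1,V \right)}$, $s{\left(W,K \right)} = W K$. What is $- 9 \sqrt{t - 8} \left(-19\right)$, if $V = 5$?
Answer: $171 i \sqrt{13} \approx 616.55 i$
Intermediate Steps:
$s{\left(W,K \right)} = K W$
$t = -5$ ($t = 5 \left(-1\right) = -5$)
$- 9 \sqrt{t - 8} \left(-19\right) = - 9 \sqrt{-5 - 8} \left(-19\right) = - 9 \sqrt{-13} \left(-19\right) = - 9 i \sqrt{13} \left(-19\right) = 171 i \sqrt{13}$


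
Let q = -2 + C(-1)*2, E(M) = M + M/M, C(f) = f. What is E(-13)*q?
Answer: 48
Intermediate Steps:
E(M) = 1 + M (E(M) = M + 1 = 1 + M)
q = -4 (q = -2 - 1*2 = -2 - 2 = -4)
E(-13)*q = (1 - 13)*(-4) = -12*(-4) = 48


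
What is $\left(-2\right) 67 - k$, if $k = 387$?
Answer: $-521$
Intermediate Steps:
$\left(-2\right) 67 - k = \left(-2\right) 67 - 387 = -134 - 387 = -521$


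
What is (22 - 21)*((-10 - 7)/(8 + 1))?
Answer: -17/9 ≈ -1.8889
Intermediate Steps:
(22 - 21)*((-10 - 7)/(8 + 1)) = 1*(-17/9) = -17/9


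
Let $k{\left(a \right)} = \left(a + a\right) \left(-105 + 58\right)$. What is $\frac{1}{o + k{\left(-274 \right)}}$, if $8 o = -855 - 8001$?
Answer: $\frac{1}{24649} \approx 4.057 \cdot 10^{-5}$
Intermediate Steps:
$k{\left(a \right)} = - 94 a$ ($k{\left(a \right)} = 2 a \left(-47\right) = - 94 a$)
$o = -1107$ ($o = \frac{-855 - 8001}{8} = \frac{1}{8} \left(-8856\right) = -1107$)
$\frac{1}{o + k{\left(-274 \right)}} = \frac{1}{-1107 - -25756} = \frac{1}{-1107 + 25756} = \frac{1}{24649}$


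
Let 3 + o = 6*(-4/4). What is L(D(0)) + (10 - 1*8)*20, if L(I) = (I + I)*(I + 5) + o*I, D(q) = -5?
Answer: 85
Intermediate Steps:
o = -9 (o = -3 + 6*(-4/4) = -3 + 6*(-4*¼) = -3 + 6*(-1) = -3 - 6 = -9)
L(I) = -9*I + 2*I*(5 + I) (L(I) = (I + I)*(I + 5) - 9*I = (2*I)*(5 + I) - 9*I = 2*I*(5 + I) - 9*I = -9*I + 2*I*(5 + I))
L(D(0)) + (10 - 1*8)*20 = -5*(1 + 2*(-5)) + (10 - 1*8)*20 = -5*(1 - 10) + (10 - 8)*20 = -5*(-9) + 2*20 = 45 + 40 = 85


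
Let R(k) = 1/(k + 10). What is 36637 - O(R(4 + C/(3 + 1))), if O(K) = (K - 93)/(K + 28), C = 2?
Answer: 2711383/74 ≈ 36640.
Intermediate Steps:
R(k) = 1/(10 + k)
O(K) = (-93 + K)/(28 + K)
36637 - O(R(4 + C/(3 + 1))) = 36637 - (-93 + 1/(10 + (4 + 2/(3 + 1))))/(28 + 1/(10 + (4 + 2/(3 + 1)))) = 36637 - (-93 + 1/(10 + (4 + 2/4)))/(28 + 1/(10 + (4 + 2/4))) = 36637 - (-93 + 1/(10 + (4 + 2*(¼))))/(28 + 1/(10 + (4 + 2*(¼)))) = 36637 - (-93 + 1/(10 + (4 + ½)))/(28 + 1/(10 + (4 + ½))) = 36637 - (-93 + 1/(10 + 9/2))/(28 + 1/(10 + 9/2)) = 36637 - (-93 + 1/(29/2))/(28 + 1/(29/2)) = 36637 - (-93 + 2/29)/(28 + 2/29) = 36637 - (-2695)/(814/29*29) = 36637 - 29*(-2695)/(814*29) = 36637 - 1*(-245/74) = 36637 + 245/74 = 2711383/74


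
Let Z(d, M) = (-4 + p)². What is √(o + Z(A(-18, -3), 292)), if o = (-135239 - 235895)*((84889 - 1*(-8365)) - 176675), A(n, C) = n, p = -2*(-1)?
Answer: √30960369418 ≈ 1.7596e+5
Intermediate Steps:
p = 2
Z(d, M) = 4 (Z(d, M) = (-4 + 2)² = (-2)² = 4)
o = 30960369414 (o = -371134*((84889 + 8365) - 176675) = -371134*(93254 - 176675) = -371134*(-83421) = 30960369414)
√(o + Z(A(-18, -3), 292)) = √(30960369414 + 4) = √30960369418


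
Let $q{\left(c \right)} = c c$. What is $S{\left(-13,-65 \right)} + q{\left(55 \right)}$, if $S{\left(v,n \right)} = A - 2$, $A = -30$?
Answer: $2993$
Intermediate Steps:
$q{\left(c \right)} = c^{2}$
$S{\left(v,n \right)} = -32$ ($S{\left(v,n \right)} = -30 - 2 = -32$)
$S{\left(-13,-65 \right)} + q{\left(55 \right)} = -32 + 55^{2} = -32 + 3025 = 2993$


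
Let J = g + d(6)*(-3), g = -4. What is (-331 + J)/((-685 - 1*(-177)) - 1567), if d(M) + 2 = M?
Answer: 347/2075 ≈ 0.16723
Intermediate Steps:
d(M) = -2 + M
J = -16 (J = -4 + (-2 + 6)*(-3) = -4 + 4*(-3) = -4 - 12 = -16)
(-331 + J)/((-685 - 1*(-177)) - 1567) = (-331 - 16)/((-685 - 1*(-177)) - 1567) = -347/((-685 + 177) - 1567) = -347/(-508 - 1567) = -347/(-2075) = -347*(-1/2075) = 347/2075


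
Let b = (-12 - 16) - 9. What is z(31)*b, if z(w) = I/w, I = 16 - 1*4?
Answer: -444/31 ≈ -14.323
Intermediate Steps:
I = 12 (I = 16 - 4 = 12)
z(w) = 12/w
b = -37 (b = -28 - 9 = -37)
z(31)*b = (12/31)*(-37) = -444/31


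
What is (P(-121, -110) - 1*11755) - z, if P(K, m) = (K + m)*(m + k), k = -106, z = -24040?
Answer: 62181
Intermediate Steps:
P(K, m) = (-106 + m)*(K + m) (P(K, m) = (K + m)*(m - 106) = (K + m)*(-106 + m) = (-106 + m)*(K + m))
(P(-121, -110) - 1*11755) - z = (((-110)**2 - 106*(-121) - 106*(-110) - 121*(-110)) - 1*11755) - 1*(-24040) = ((12100 + 12826 + 11660 + 13310) - 11755) + 24040 = (49896 - 11755) + 24040 = 38141 + 24040 = 62181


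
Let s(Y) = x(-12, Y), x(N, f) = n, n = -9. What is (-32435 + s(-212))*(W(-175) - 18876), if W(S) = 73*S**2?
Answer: -71920204556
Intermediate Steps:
x(N, f) = -9
s(Y) = -9
(-32435 + s(-212))*(W(-175) - 18876) = (-32435 - 9)*(73*(-175)**2 - 18876) = -32444*(73*30625 - 18876) = -32444*(2235625 - 18876) = -32444*2216749 = -71920204556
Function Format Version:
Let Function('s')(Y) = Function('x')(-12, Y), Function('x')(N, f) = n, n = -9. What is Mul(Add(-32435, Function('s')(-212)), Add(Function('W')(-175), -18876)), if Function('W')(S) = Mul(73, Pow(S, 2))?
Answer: -71920204556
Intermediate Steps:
Function('x')(N, f) = -9
Function('s')(Y) = -9
Mul(Add(-32435, Function('s')(-212)), Add(Function('W')(-175), -18876)) = Mul(Add(-32435, -9), Add(Mul(73, Pow(-175, 2)), -18876)) = Mul(-32444, Add(Mul(73, 30625), -18876)) = Mul(-32444, Add(2235625, -18876)) = Mul(-32444, 2216749) = -71920204556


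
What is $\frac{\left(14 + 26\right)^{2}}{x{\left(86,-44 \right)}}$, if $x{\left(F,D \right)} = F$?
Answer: $\frac{800}{43} \approx 18.605$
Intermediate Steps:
$\frac{\left(14 + 26\right)^{2}}{x{\left(86,-44 \right)}} = \frac{\left(14 + 26\right)^{2}}{86} = 40^{2} \cdot \frac{1}{86} = 1600 \cdot \frac{1}{86} = \frac{800}{43}$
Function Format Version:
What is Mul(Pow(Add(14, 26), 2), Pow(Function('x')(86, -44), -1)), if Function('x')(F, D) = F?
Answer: Rational(800, 43) ≈ 18.605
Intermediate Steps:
Mul(Pow(Add(14, 26), 2), Pow(Function('x')(86, -44), -1)) = Mul(Pow(Add(14, 26), 2), Pow(86, -1)) = Mul(Pow(40, 2), Rational(1, 86)) = Mul(1600, Rational(1, 86)) = Rational(800, 43)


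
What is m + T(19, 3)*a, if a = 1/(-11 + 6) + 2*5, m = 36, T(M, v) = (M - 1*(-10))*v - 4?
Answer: 4247/5 ≈ 849.40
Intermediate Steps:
T(M, v) = -4 + v*(10 + M) (T(M, v) = (M + 10)*v - 4 = (10 + M)*v - 4 = v*(10 + M) - 4 = -4 + v*(10 + M))
a = 49/5 (a = 1/(-5) + 10 = -1/5 + 10 = 49/5 ≈ 9.8000)
m + T(19, 3)*a = 36 + (-4 + 10*3 + 19*3)*(49/5) = 36 + (-4 + 30 + 57)*(49/5) = 36 + 83*(49/5) = 36 + 4067/5 = 4247/5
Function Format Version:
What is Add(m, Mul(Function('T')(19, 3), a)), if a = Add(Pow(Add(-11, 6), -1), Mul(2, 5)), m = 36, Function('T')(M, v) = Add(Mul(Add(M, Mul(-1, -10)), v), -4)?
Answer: Rational(4247, 5) ≈ 849.40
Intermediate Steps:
Function('T')(M, v) = Add(-4, Mul(v, Add(10, M))) (Function('T')(M, v) = Add(Mul(Add(M, 10), v), -4) = Add(Mul(Add(10, M), v), -4) = Add(Mul(v, Add(10, M)), -4) = Add(-4, Mul(v, Add(10, M))))
a = Rational(49, 5) (a = Add(Pow(-5, -1), 10) = Add(Rational(-1, 5), 10) = Rational(49, 5) ≈ 9.8000)
Add(m, Mul(Function('T')(19, 3), a)) = Add(36, Mul(Add(-4, Mul(10, 3), Mul(19, 3)), Rational(49, 5))) = Add(36, Mul(Add(-4, 30, 57), Rational(49, 5))) = Add(36, Mul(83, Rational(49, 5))) = Add(36, Rational(4067, 5)) = Rational(4247, 5)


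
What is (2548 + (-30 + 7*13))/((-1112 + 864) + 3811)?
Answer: 2609/3563 ≈ 0.73225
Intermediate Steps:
(2548 + (-30 + 7*13))/((-1112 + 864) + 3811) = (2548 + (-30 + 91))/(-248 + 3811) = (2548 + 61)/3563 = 2609*(1/3563) = 2609/3563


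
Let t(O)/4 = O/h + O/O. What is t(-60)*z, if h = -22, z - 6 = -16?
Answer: -1640/11 ≈ -149.09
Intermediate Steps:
z = -10 (z = 6 - 16 = -10)
t(O) = 4 - 2*O/11 (t(O) = 4*(O/(-22) + O/O) = 4*(O*(-1/22) + 1) = 4*(-O/22 + 1) = 4*(1 - O/22) = 4 - 2*O/11)
t(-60)*z = (4 - 2/11*(-60))*(-10) = (4 + 120/11)*(-10) = (164/11)*(-10) = -1640/11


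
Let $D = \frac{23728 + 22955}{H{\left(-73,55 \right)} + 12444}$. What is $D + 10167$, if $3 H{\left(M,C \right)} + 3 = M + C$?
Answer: $\frac{126493662}{12437} \approx 10171.0$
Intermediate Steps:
$H{\left(M,C \right)} = -1 + \frac{C}{3} + \frac{M}{3}$ ($H{\left(M,C \right)} = -1 + \frac{M + C}{3} = -1 + \frac{C + M}{3} = -1 + \left(\frac{C}{3} + \frac{M}{3}\right) = -1 + \frac{C}{3} + \frac{M}{3}$)
$D = \frac{46683}{12437}$ ($D = \frac{23728 + 22955}{\left(-1 + \frac{1}{3} \cdot 55 + \frac{1}{3} \left(-73\right)\right) + 12444} = \frac{46683}{\left(-1 + \frac{55}{3} - \frac{73}{3}\right) + 12444} = \frac{46683}{-7 + 12444} = \frac{46683}{12437} \approx 3.7536$)
$D + 10167 = \frac{46683}{12437} + 10167 = \frac{126493662}{12437}$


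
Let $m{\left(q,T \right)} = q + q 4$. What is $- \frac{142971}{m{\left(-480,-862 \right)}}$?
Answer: $\frac{47657}{800} \approx 59.571$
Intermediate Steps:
$m{\left(q,T \right)} = 5 q$ ($m{\left(q,T \right)} = q + 4 q = 5 q$)
$- \frac{142971}{m{\left(-480,-862 \right)}} = - \frac{142971}{5 \left(-480\right)} = - \frac{142971}{-2400} = - \frac{142971 \left(-1\right)}{2400} = \left(-1\right) \left(- \frac{47657}{800}\right) = \frac{47657}{800}$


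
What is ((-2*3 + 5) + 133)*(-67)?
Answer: -8844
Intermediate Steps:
((-2*3 + 5) + 133)*(-67) = ((-6 + 5) + 133)*(-67) = (-1 + 133)*(-67) = 132*(-67) = -8844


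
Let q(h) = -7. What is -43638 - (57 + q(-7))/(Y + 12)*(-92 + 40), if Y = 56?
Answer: -741196/17 ≈ -43600.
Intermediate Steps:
-43638 - (57 + q(-7))/(Y + 12)*(-92 + 40) = -43638 - (57 - 7)/(56 + 12)*(-92 + 40) = -43638 - 50/68*(-52) = -43638 - 50*(1/68)*(-52) = -43638 - 25*(-52)/34 = -43638 - 1*(-650/17) = -43638 + 650/17 = -741196/17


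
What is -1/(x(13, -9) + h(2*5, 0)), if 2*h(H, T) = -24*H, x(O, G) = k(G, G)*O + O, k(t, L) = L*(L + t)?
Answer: -1/1999 ≈ -0.00050025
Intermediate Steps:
x(O, G) = O + 2*O*G**2 (x(O, G) = (G*(G + G))*O + O = (G*(2*G))*O + O = (2*G**2)*O + O = 2*O*G**2 + O = O + 2*O*G**2)
h(H, T) = -12*H (h(H, T) = (-24*H)/2 = -12*H)
-1/(x(13, -9) + h(2*5, 0)) = -1/(13*(1 + 2*(-9)**2) - 24*5) = -1/(13*(1 + 2*81) - 12*10) = -1/(13*(1 + 162) - 120) = -1/(13*163 - 120) = -1/(2119 - 120) = -1/1999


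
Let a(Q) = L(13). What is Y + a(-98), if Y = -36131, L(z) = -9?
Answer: -36140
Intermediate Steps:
a(Q) = -9
Y + a(-98) = -36131 - 9 = -36140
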